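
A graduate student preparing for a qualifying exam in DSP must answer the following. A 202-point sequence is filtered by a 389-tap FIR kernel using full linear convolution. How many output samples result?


Linear convolution output length:
L = N + M - 1
  = 202 + 389 - 1
  = 590 samples

590


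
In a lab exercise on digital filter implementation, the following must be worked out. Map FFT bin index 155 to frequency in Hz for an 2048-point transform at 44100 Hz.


Frequency of DFT bin k:
f_k = k * fs / N
    = 155 * 44100 / 2048
    = 6835500 / 2048
    = 3337.646 Hz

3337.646 Hz


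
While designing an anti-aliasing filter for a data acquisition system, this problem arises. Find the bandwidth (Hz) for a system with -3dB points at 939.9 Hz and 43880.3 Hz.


Bandwidth is the difference of -3dB frequencies:
BW = f_high - f_low
   = 43880.3 - 939.9
   = 42940.4 Hz

42940.4 Hz


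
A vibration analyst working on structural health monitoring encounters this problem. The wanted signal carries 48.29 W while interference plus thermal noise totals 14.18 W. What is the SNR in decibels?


SNR in decibels:
SNR = 10 * log10(Ps / Pn)
    = 10 * log10(48.29 / 14.18)
    = 10 * log10(3.4055)
    = 10 * 0.5322
    = 5.32 dB

5.32 dB


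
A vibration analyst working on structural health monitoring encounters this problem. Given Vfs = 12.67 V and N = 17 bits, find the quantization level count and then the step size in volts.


Step 1 — number of quantization levels:
L = 2^N = 2^17 = 131072

Step 2 — LSB step size:
delta = Vfs / L
      = 12.67 / 131072
      = 9.666e-05 V

Levels = 131072; step size = 9.666e-05 V


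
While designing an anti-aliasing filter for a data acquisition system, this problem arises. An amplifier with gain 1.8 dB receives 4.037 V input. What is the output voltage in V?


Output voltage from dB gain:
V_out = V_in * 10^(gain_dB / 20)
      = 4.037 * 10^(1.8 / 20)
      = 4.037 * 1.230269
      = 4.9666 V

4.9666 V


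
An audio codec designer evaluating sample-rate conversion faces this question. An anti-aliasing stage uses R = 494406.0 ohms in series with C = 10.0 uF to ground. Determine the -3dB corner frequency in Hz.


Cutoff frequency of a first-order RC filter:
fc = 1 / (2 * pi * R * C)
C = 10.0 uF = 1e-05 F
fc = 1 / (2 * pi * 494406.0 * 1e-05)
   = 1 / 31.064445149814
   = 0.032191 Hz

0.032191 Hz


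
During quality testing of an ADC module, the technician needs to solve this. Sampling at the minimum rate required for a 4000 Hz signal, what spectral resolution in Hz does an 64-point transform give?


Step 1 — Nyquist sampling rate:
fs = 2 * fmax = 2 * 4000 = 8000 Hz

Step 2 — DFT bin spacing:
df = fs / N = 8000 / 64 = 125.0 Hz

125.0 Hz


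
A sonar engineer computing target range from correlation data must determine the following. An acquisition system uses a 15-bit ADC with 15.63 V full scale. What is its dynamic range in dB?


Dynamic range from full-scale to LSB:
V_min = V_max / 2^bits = 15.63 / 2^15
DR = 20 * log10(V_max / V_min)
   = 20 * log10(2^15)
   = 20 * 15 * log10(2)
   = 90.31 dB

90.31 dB


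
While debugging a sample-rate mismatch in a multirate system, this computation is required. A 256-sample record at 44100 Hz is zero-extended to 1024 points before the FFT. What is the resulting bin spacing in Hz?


Frequency resolution after zero-padding:
N_padded = 256 * 4 = 1024
df = fs / N_padded
   = 44100 / 1024
   = 43.0664 Hz

43.0664 Hz


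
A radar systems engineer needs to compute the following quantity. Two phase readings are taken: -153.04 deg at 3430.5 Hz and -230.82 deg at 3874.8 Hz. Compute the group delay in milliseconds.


Group delay from phase difference:
tau = -d(phi)/d(omega)
d(phi) = -77.78 deg = -1.357517 rad
d(omega) = 2*pi*(3874.8 - 3430.5) = 2791.6192 rad/s
tau = -(-1.357517) / 2791.6192
    = 0.4863 ms

0.4863 ms


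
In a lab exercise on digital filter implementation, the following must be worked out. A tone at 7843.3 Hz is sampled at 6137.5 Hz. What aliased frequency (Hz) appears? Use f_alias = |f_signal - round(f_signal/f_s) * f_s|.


Compute the nearest integer multiple of fs to the signal:
n = round(7843.3 / 6137.5) = 1
f_alias = |7843.3 - 1 * 6137.5|
        = |7843.3 - 6137.5|
        = 1705.8 Hz

1705.8


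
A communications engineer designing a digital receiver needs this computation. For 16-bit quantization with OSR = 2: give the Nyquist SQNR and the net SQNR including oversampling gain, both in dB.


Step 1 — baseline SQNR at Nyquist:
SQNR_base = 6.02*N + 1.76
          = 6.02*16 + 1.76
          = 98.08 dB

Step 2 — oversampling processing gain:
G = 10*log10(OSR) = 10*log10(2) = 3.01 dB

Step 3 — total:
SQNR_total = 98.08 + 3.01 = 101.09 dB

Base SQNR = 98.08 dB; oversampled SQNR = 101.09 dB


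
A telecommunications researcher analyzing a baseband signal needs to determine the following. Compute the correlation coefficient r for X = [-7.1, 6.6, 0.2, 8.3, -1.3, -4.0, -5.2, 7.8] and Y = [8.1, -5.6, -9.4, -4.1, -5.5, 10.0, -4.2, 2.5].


Pearson correlation coefficient (population):
r = cov(X,Y) / (std(X) * std(Y))
Mean X = 0.6625, Mean Y = -1.025
Cov(X,Y) = -14.557187
Std(X) = 5.754984, Std(Y) = 6.594268
r = -0.3836

-0.3836


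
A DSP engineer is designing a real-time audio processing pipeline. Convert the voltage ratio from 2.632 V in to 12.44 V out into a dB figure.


Voltage gain in dB:
G = 20 * log10(Vout / Vin)
  = 20 * log10(12.44 / 2.632)
  = 20 * log10(4.726444)
  = 20 * 0.674534
  = 13.49 dB

13.49 dB


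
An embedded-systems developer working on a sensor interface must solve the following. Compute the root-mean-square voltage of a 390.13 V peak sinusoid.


RMS voltage for a sinusoidal waveform:
V_rms = V_peak / sqrt(2)
      = 390.13 / 1.414214
      = 275.864 V

275.864 V


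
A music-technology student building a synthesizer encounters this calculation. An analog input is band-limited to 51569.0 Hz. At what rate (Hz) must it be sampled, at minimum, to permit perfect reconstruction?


The Nyquist rate is twice the maximum frequency component.
fs_min = 2 * fmax
      = 2 * 51569.0
      = 103138.0 Hz

103138.0


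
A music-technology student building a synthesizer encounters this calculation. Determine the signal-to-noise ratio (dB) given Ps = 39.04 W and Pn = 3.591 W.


SNR in decibels:
SNR = 10 * log10(Ps / Pn)
    = 10 * log10(39.04 / 3.591)
    = 10 * log10(10.8716)
    = 10 * 1.0363
    = 10.36 dB

10.36 dB


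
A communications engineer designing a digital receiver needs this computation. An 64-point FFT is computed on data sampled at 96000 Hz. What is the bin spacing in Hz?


DFT frequency resolution:
df = fs / N
   = 96000 / 64
   = 1500.0 Hz

1500.0 Hz


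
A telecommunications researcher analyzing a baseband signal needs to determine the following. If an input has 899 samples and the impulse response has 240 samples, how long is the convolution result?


Linear convolution output length:
L = N + M - 1
  = 899 + 240 - 1
  = 1138 samples

1138


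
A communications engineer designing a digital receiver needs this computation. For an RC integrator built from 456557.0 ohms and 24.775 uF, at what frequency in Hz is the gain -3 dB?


Cutoff frequency of a first-order RC filter:
fc = 1 / (2 * pi * R * C)
C = 24.775 uF = 2.4775e-05 F
fc = 1 / (2 * pi * 456557.0 * 2.4775e-05)
   = 1 / 71.070363604535
   = 0.014071 Hz

0.014071 Hz


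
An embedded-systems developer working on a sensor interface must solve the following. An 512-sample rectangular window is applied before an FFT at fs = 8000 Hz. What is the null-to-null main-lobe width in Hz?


Main lobe width for a rectangular window:
Width = 2 * fs / N
      = 2 * 8000 / 512
      = 16000 / 512
      = 31.25 Hz

31.25 Hz


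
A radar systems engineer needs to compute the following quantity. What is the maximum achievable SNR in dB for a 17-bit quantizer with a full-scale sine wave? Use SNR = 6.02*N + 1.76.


Theoretical SNR for a full-scale sinusoid:
SNR = 6.02 * N + 1.76
    = 6.02 * 17 + 1.76
    = 102.34 + 1.76
    = 104.1 dB

104.1 dB


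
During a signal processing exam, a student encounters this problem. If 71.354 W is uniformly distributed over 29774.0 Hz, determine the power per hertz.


Power spectral density:
PSD = P / BW
    = 71.354 / 29774.0
    = 0.00239652 W/Hz

0.00239652 W/Hz


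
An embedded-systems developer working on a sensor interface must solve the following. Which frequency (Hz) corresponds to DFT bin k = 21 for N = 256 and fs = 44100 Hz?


Frequency of DFT bin k:
f_k = k * fs / N
    = 21 * 44100 / 256
    = 926100 / 256
    = 3617.578 Hz

3617.578 Hz


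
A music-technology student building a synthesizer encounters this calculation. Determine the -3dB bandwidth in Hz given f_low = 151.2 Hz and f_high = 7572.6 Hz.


Bandwidth is the difference of -3dB frequencies:
BW = f_high - f_low
   = 7572.6 - 151.2
   = 7421.4 Hz

7421.4 Hz


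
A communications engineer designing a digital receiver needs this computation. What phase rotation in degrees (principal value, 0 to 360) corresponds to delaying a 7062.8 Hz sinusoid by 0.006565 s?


Phase shift from frequency and time delay:
phi = 360 * f * t_delay
    = 360 * 7062.8 * 0.006565
    = 16692.22 degrees
    mod 360 = 132.22 degrees

132.22 degrees


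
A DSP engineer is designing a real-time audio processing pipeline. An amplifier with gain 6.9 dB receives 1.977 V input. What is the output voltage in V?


Output voltage from dB gain:
V_out = V_in * 10^(gain_dB / 20)
      = 1.977 * 10^(6.9 / 20)
      = 1.977 * 2.213095
      = 4.3753 V

4.3753 V


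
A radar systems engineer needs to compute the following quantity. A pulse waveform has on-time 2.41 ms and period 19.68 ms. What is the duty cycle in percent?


Duty cycle as a percentage:
DC = (t_on / T) * 100
   = (2.41 / 19.68) * 100
   = 0.122459 * 100
   = 12.25 %

12.25 %


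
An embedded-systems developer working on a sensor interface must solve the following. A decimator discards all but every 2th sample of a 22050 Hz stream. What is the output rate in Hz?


Decimation reduces the sample rate:
fs_out = fs_in / M
       = 22050 / 2
       = 11025.0 Hz

11025.0 Hz


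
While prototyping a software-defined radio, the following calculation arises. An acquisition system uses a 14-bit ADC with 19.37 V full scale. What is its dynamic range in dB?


Dynamic range from full-scale to LSB:
V_min = V_max / 2^bits = 19.37 / 2^14
DR = 20 * log10(V_max / V_min)
   = 20 * log10(2^14)
   = 20 * 14 * log10(2)
   = 84.29 dB

84.29 dB


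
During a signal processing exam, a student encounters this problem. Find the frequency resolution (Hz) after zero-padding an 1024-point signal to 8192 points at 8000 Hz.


Frequency resolution after zero-padding:
N_padded = 1024 * 8 = 8192
df = fs / N_padded
   = 8000 / 8192
   = 0.9766 Hz

0.9766 Hz


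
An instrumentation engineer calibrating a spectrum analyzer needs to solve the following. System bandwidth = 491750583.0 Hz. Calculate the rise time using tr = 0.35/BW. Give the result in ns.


Rise time from bandwidth relationship:
tr = 0.35 / BW
   = 0.35 / 491750583.0
   = 7.117429284e-10 s
   = 0.7117 ns

0.7117 ns


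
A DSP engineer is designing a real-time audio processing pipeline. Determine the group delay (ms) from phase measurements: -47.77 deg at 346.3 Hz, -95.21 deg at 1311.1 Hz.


Group delay from phase difference:
tau = -d(phi)/d(omega)
d(phi) = -47.44 deg = -0.827984 rad
d(omega) = 2*pi*(1311.1 - 346.3) = 6062.0172 rad/s
tau = -(-0.827984) / 6062.0172
    = 0.1366 ms

0.1366 ms


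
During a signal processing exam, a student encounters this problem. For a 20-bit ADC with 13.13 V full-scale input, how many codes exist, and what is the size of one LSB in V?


Step 1 — number of quantization levels:
L = 2^N = 2^20 = 1048576

Step 2 — LSB step size:
delta = Vfs / L
      = 13.13 / 1048576
      = 1.252e-05 V

Levels = 1048576; step size = 1.252e-05 V


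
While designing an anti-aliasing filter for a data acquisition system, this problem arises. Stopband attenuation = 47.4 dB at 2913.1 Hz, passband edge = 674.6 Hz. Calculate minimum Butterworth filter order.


Butterworth filter order formula:
n = log10(10^(A/10) - 1) / (2 * log10(f_stop/f_pass))
10^(47.4/10) - 1 = 54953.0874
f_stop/f_pass = 2913.1 / 674.6 = 4.3183
n = 3.7305 -> ceil = 4

4


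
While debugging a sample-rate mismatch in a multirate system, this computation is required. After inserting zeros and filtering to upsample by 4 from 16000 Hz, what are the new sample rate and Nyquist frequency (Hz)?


Step 1 — output sample rate after interpolation by L:
fs_out = L * fs_in = 4 * 16000 = 64000 Hz

Step 2 — Nyquist frequency of the output stream:
f_Nyq = fs_out / 2 = 64000 / 2 = 32000.0 Hz

fs_out = 64000 Hz; f_Nyquist = 32000.0 Hz


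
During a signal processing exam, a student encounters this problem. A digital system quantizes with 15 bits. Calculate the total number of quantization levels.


Number of quantization levels = 2^N
= 2^15
= 32768

32768


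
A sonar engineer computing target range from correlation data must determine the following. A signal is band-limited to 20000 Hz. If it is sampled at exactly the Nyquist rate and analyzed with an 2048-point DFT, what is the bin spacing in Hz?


Step 1 — Nyquist sampling rate:
fs = 2 * fmax = 2 * 20000 = 40000 Hz

Step 2 — DFT bin spacing:
df = fs / N = 40000 / 2048 = 19.5312 Hz

19.5312 Hz


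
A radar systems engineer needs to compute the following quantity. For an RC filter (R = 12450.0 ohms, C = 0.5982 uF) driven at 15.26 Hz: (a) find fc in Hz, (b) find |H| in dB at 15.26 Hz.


Step 1 — cutoff frequency:
fc = 1 / (2*pi*R*C)
C = 0.5982 uF = 5.982e-07 F
fc = 1 / (2*pi*12450.0*5.982e-07)
   = 21.37 Hz

Step 2 — magnitude at f = 15.26 Hz:
|H(f)| = 1 / sqrt(1 + (f/fc)^2)
f/fc = 15.26 / 21.37 = 0.714085
|H| = 1 / sqrt(1 + 0.509917) = 0.8138108
|H|_dB = 20*log10(0.8138108) = -1.79 dB

fc = 21.37 Hz; |H(15.26 Hz)| = -1.79 dB


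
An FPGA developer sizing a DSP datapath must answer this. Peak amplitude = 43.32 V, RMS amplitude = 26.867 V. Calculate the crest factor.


Crest factor is the ratio of peak to RMS:
CF = V_peak / V_rms
   = 43.32 / 26.867
   = 1.6124

1.6124


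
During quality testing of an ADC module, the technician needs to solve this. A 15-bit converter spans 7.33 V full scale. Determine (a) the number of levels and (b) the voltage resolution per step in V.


Step 1 — number of quantization levels:
L = 2^N = 2^15 = 32768

Step 2 — LSB step size:
delta = Vfs / L
      = 7.33 / 32768
      = 0.00022369 V

Levels = 32768; step size = 0.00022369 V


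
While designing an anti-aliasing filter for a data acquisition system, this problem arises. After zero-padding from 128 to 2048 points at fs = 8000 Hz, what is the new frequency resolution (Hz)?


Frequency resolution after zero-padding:
N_padded = 128 * 16 = 2048
df = fs / N_padded
   = 8000 / 2048
   = 3.9062 Hz

3.9062 Hz


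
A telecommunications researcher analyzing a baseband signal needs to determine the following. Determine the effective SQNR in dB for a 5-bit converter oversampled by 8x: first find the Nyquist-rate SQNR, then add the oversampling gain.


Step 1 — baseline SQNR at Nyquist:
SQNR_base = 6.02*N + 1.76
          = 6.02*5 + 1.76
          = 31.86 dB

Step 2 — oversampling processing gain:
G = 10*log10(OSR) = 10*log10(8) = 9.03 dB

Step 3 — total:
SQNR_total = 31.86 + 9.03 = 40.89 dB

Base SQNR = 31.86 dB; oversampled SQNR = 40.89 dB


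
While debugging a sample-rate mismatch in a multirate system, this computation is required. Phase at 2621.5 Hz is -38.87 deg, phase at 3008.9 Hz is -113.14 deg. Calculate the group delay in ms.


Group delay from phase difference:
tau = -d(phi)/d(omega)
d(phi) = -74.27 deg = -1.296256 rad
d(omega) = 2*pi*(3008.9 - 2621.5) = 2434.106 rad/s
tau = -(-1.296256) / 2434.106
    = 0.5325 ms

0.5325 ms


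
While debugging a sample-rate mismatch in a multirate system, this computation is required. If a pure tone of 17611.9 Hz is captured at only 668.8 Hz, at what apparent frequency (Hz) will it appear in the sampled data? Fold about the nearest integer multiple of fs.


Compute the nearest integer multiple of fs to the signal:
n = round(17611.9 / 668.8) = 26
f_alias = |17611.9 - 26 * 668.8|
        = |17611.9 - 17388.8|
        = 223.1 Hz

223.1


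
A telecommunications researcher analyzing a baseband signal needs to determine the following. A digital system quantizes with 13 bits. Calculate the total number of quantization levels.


Number of quantization levels = 2^N
= 2^13
= 8192

8192


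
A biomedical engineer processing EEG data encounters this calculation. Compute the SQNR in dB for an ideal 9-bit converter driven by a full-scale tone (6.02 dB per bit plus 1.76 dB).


Theoretical SNR for a full-scale sinusoid:
SNR = 6.02 * N + 1.76
    = 6.02 * 9 + 1.76
    = 54.18 + 1.76
    = 55.94 dB

55.94 dB


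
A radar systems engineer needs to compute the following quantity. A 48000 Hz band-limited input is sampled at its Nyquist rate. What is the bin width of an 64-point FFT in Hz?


Step 1 — Nyquist sampling rate:
fs = 2 * fmax = 2 * 48000 = 96000 Hz

Step 2 — DFT bin spacing:
df = fs / N = 96000 / 64 = 1500.0 Hz

1500.0 Hz


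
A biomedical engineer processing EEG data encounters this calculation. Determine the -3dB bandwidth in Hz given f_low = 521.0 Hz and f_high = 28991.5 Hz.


Bandwidth is the difference of -3dB frequencies:
BW = f_high - f_low
   = 28991.5 - 521.0
   = 28470.5 Hz

28470.5 Hz


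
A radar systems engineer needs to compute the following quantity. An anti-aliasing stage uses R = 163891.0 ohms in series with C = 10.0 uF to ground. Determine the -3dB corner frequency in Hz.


Cutoff frequency of a first-order RC filter:
fc = 1 / (2 * pi * R * C)
C = 10.0 uF = 1e-05 F
fc = 1 / (2 * pi * 163891.0 * 1e-05)
   = 1 / 10.29757523179
   = 0.09711 Hz

0.09711 Hz


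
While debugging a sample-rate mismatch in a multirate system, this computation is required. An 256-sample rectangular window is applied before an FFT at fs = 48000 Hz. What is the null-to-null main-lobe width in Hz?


Main lobe width for a rectangular window:
Width = 2 * fs / N
      = 2 * 48000 / 256
      = 96000 / 256
      = 375.0 Hz

375.0 Hz


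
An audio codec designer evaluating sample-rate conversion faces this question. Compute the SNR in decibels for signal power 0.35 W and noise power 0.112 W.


SNR in decibels:
SNR = 10 * log10(Ps / Pn)
    = 10 * log10(0.35 / 0.112)
    = 10 * log10(3.125)
    = 10 * 0.4949
    = 4.95 dB

4.95 dB


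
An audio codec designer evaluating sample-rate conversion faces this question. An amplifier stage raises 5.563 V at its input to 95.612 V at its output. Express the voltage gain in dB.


Voltage gain in dB:
G = 20 * log10(Vout / Vin)
  = 20 * log10(95.612 / 5.563)
  = 20 * log10(17.187129)
  = 20 * 1.235203
  = 24.7 dB

24.7 dB


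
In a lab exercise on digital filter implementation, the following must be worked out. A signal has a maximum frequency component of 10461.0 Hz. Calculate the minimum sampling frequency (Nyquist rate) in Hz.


The Nyquist rate is twice the maximum frequency component.
fs_min = 2 * fmax
      = 2 * 10461.0
      = 20922.0 Hz

20922.0


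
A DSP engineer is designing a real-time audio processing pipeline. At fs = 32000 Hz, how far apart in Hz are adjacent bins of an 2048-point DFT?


DFT frequency resolution:
df = fs / N
   = 32000 / 2048
   = 15.625 Hz

15.625 Hz


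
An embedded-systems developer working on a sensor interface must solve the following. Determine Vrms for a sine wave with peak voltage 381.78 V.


RMS voltage for a sinusoidal waveform:
V_rms = V_peak / sqrt(2)
      = 381.78 / 1.414214
      = 269.959 V

269.959 V


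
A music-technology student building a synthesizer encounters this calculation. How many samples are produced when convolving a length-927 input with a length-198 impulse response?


Linear convolution output length:
L = N + M - 1
  = 927 + 198 - 1
  = 1124 samples

1124


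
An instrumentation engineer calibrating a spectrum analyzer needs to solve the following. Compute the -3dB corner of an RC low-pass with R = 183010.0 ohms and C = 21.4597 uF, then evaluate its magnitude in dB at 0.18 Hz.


Step 1 — cutoff frequency:
fc = 1 / (2*pi*R*C)
C = 21.4597 uF = 2.14597e-05 F
fc = 1 / (2*pi*183010.0*2.14597e-05)
   = 0.0405249 Hz

Step 2 — magnitude at f = 0.18 Hz:
|H(f)| = 1 / sqrt(1 + (f/fc)^2)
f/fc = 0.18 / 0.0405249 = 4.441714
|H| = 1 / sqrt(1 + 19.728823) = 0.2196406
|H|_dB = 20*log10(0.2196406) = -13.17 dB

fc = 0.0405249 Hz; |H(0.18 Hz)| = -13.17 dB


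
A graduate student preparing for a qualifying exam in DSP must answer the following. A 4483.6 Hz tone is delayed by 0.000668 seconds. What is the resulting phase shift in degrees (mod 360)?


Phase shift from frequency and time delay:
phi = 360 * f * t_delay
    = 360 * 4483.6 * 0.000668
    = 1078.22 degrees
    mod 360 = 358.22 degrees

358.22 degrees


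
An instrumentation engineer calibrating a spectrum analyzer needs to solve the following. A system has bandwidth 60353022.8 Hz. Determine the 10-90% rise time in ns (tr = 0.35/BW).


Rise time from bandwidth relationship:
tr = 0.35 / BW
   = 0.35 / 60353022.8
   = 5.79921243e-09 s
   = 5.7992 ns

5.7992 ns


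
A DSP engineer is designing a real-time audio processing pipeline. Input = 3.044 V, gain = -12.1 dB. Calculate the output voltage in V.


Output voltage from dB gain:
V_out = V_in * 10^(gain_dB / 20)
      = 3.044 * 10^(-12.1 / 20)
      = 3.044 * 0.248313
      = 0.7559 V

0.7559 V


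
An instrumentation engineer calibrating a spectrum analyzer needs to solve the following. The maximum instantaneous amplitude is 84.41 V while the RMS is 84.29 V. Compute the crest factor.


Crest factor is the ratio of peak to RMS:
CF = V_peak / V_rms
   = 84.41 / 84.29
   = 1.0014

1.0014


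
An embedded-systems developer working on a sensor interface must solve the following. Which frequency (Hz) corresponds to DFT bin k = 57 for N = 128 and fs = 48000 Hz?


Frequency of DFT bin k:
f_k = k * fs / N
    = 57 * 48000 / 128
    = 2736000 / 128
    = 21375.0 Hz

21375.0 Hz


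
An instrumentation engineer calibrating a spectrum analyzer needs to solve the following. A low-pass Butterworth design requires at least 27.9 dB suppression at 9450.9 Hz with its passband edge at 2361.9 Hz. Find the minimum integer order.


Butterworth filter order formula:
n = log10(10^(A/10) - 1) / (2 * log10(f_stop/f_pass))
10^(27.9/10) - 1 = 615.595
f_stop/f_pass = 9450.9 / 2361.9 = 4.0014
n = 2.3159 -> ceil = 3

3


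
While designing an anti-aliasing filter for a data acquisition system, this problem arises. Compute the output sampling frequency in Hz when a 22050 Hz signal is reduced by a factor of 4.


Decimation reduces the sample rate:
fs_out = fs_in / M
       = 22050 / 4
       = 5512.5 Hz

5512.5 Hz


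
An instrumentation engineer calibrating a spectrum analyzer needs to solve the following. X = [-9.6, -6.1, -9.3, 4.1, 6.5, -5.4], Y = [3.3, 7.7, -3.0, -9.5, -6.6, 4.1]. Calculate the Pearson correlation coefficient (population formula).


Pearson correlation coefficient (population):
r = cov(X,Y) / (std(X) * std(Y))
Mean X = -3.3, Mean Y = -0.6667
Cov(X,Y) = -27.99
Std(X) = 6.307932, Std(Y) = 6.152687
r = -0.7212

-0.7212


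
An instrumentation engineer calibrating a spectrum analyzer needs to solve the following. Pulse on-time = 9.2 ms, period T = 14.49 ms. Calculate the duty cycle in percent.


Duty cycle as a percentage:
DC = (t_on / T) * 100
   = (9.2 / 14.49) * 100
   = 0.634921 * 100
   = 63.49 %

63.49 %


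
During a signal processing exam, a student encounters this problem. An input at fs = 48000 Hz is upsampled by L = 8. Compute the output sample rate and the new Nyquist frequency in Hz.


Step 1 — output sample rate after interpolation by L:
fs_out = L * fs_in = 8 * 48000 = 384000 Hz

Step 2 — Nyquist frequency of the output stream:
f_Nyq = fs_out / 2 = 384000 / 2 = 192000.0 Hz

fs_out = 384000 Hz; f_Nyquist = 192000.0 Hz


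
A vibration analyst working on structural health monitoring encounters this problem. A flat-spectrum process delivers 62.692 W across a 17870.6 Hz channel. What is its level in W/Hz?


Power spectral density:
PSD = P / BW
    = 62.692 / 17870.6
    = 0.00350811 W/Hz

0.00350811 W/Hz


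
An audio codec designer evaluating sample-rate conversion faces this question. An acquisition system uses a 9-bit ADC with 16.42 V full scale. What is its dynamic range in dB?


Dynamic range from full-scale to LSB:
V_min = V_max / 2^bits = 16.42 / 2^9
DR = 20 * log10(V_max / V_min)
   = 20 * log10(2^9)
   = 20 * 9 * log10(2)
   = 54.19 dB

54.19 dB


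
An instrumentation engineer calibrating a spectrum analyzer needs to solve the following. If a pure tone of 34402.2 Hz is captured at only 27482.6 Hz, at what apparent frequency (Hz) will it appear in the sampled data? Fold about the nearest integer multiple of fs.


Compute the nearest integer multiple of fs to the signal:
n = round(34402.2 / 27482.6) = 1
f_alias = |34402.2 - 1 * 27482.6|
        = |34402.2 - 27482.6|
        = 6919.6 Hz

6919.6


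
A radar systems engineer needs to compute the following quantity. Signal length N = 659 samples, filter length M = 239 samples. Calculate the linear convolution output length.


Linear convolution output length:
L = N + M - 1
  = 659 + 239 - 1
  = 897 samples

897


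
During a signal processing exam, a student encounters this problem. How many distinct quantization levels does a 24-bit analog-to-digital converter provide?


Number of quantization levels = 2^N
= 2^24
= 16777216

16777216


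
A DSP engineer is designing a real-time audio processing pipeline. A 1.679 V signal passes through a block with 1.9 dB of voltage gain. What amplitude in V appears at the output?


Output voltage from dB gain:
V_out = V_in * 10^(gain_dB / 20)
      = 1.679 * 10^(1.9 / 20)
      = 1.679 * 1.244515
      = 2.0895 V

2.0895 V


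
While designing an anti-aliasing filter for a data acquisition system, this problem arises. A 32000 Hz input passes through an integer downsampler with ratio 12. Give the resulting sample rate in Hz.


Decimation reduces the sample rate:
fs_out = fs_in / M
       = 32000 / 12
       = 2666.6667 Hz

2666.6667 Hz


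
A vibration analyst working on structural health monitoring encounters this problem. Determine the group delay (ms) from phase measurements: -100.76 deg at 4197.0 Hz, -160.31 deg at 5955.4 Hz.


Group delay from phase difference:
tau = -d(phi)/d(omega)
d(phi) = -59.55 deg = -1.039344 rad
d(omega) = 2*pi*(5955.4 - 4197.0) = 11048.353 rad/s
tau = -(-1.039344) / 11048.353
    = 0.0941 ms

0.0941 ms


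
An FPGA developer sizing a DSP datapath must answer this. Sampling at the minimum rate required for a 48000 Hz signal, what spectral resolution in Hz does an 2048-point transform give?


Step 1 — Nyquist sampling rate:
fs = 2 * fmax = 2 * 48000 = 96000 Hz

Step 2 — DFT bin spacing:
df = fs / N = 96000 / 2048 = 46.875 Hz

46.875 Hz


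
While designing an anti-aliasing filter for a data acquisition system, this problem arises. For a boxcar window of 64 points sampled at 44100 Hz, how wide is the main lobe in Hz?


Main lobe width for a rectangular window:
Width = 2 * fs / N
      = 2 * 44100 / 64
      = 88200 / 64
      = 1378.125 Hz

1378.125 Hz


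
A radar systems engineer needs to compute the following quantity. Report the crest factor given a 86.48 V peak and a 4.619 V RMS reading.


Crest factor is the ratio of peak to RMS:
CF = V_peak / V_rms
   = 86.48 / 4.619
   = 18.7227

18.7227


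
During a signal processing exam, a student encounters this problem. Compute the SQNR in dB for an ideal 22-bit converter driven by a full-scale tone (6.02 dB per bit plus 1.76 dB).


Theoretical SNR for a full-scale sinusoid:
SNR = 6.02 * N + 1.76
    = 6.02 * 22 + 1.76
    = 132.44 + 1.76
    = 134.2 dB

134.2 dB


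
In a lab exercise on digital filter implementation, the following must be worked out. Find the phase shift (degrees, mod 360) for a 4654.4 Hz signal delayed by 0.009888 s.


Phase shift from frequency and time delay:
phi = 360 * f * t_delay
    = 360 * 4654.4 * 0.009888
    = 16568.17 degrees
    mod 360 = 8.17 degrees

8.17 degrees


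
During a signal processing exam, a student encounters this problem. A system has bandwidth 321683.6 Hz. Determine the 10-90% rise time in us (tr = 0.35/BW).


Rise time from bandwidth relationship:
tr = 0.35 / BW
   = 0.35 / 321683.6
   = 1.088025625e-06 s
   = 1.088 us

1.088 us


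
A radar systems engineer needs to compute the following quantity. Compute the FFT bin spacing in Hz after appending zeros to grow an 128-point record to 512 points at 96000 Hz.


Frequency resolution after zero-padding:
N_padded = 128 * 4 = 512
df = fs / N_padded
   = 96000 / 512
   = 187.5 Hz

187.5 Hz


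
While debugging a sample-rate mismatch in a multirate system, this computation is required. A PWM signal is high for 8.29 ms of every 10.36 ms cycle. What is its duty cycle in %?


Duty cycle as a percentage:
DC = (t_on / T) * 100
   = (8.29 / 10.36) * 100
   = 0.800193 * 100
   = 80.02 %

80.02 %


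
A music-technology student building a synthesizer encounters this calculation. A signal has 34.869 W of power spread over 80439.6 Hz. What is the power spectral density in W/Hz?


Power spectral density:
PSD = P / BW
    = 34.869 / 80439.6
    = 0.00043348 W/Hz

0.00043348 W/Hz


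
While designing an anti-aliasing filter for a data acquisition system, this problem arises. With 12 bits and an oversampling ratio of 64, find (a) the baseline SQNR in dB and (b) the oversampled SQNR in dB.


Step 1 — baseline SQNR at Nyquist:
SQNR_base = 6.02*N + 1.76
          = 6.02*12 + 1.76
          = 74.0 dB

Step 2 — oversampling processing gain:
G = 10*log10(OSR) = 10*log10(64) = 18.06 dB

Step 3 — total:
SQNR_total = 74.0 + 18.06 = 92.06 dB

Base SQNR = 74.0 dB; oversampled SQNR = 92.06 dB


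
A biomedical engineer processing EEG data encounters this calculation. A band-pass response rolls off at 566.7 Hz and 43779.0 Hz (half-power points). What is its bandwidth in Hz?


Bandwidth is the difference of -3dB frequencies:
BW = f_high - f_low
   = 43779.0 - 566.7
   = 43212.3 Hz

43212.3 Hz


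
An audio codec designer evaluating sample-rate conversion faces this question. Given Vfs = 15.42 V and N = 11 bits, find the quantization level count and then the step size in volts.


Step 1 — number of quantization levels:
L = 2^N = 2^11 = 2048

Step 2 — LSB step size:
delta = Vfs / L
      = 15.42 / 2048
      = 0.0075293 V

Levels = 2048; step size = 0.0075293 V


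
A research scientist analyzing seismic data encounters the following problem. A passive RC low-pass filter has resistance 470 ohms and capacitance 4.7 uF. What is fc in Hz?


Cutoff frequency of a first-order RC filter:
fc = 1 / (2 * pi * R * C)
C = 4.7 uF = 4.7e-06 F
fc = 1 / (2 * pi * 470 * 4.7e-06)
   = 1 / 0.01387955634356
   = 72.048412 Hz

72.048412 Hz


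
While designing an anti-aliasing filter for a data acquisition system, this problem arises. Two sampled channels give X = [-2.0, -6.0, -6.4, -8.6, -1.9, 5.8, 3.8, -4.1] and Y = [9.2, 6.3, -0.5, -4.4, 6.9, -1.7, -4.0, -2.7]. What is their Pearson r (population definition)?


Pearson correlation coefficient (population):
r = cov(X,Y) / (std(X) * std(Y))
Mean X = -2.425, Mean Y = 1.1375
Cov(X,Y) = -2.524062
Std(X) = 4.69541, Std(Y) = 5.091399
r = -0.1056

-0.1056


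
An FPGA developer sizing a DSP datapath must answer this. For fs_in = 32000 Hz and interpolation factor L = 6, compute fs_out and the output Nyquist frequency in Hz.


Step 1 — output sample rate after interpolation by L:
fs_out = L * fs_in = 6 * 32000 = 192000 Hz

Step 2 — Nyquist frequency of the output stream:
f_Nyq = fs_out / 2 = 192000 / 2 = 96000.0 Hz

fs_out = 192000 Hz; f_Nyquist = 96000.0 Hz


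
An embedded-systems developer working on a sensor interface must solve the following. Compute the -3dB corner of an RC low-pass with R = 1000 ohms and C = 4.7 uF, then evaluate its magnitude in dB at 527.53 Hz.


Step 1 — cutoff frequency:
fc = 1 / (2*pi*R*C)
C = 4.7 uF = 4.7e-06 F
fc = 1 / (2*pi*1000*4.7e-06)
   = 33.8628 Hz

Step 2 — magnitude at f = 527.53 Hz:
|H(f)| = 1 / sqrt(1 + (f/fc)^2)
f/fc = 527.53 / 33.8628 = 15.578452
|H| = 1 / sqrt(1 + 242.688167) = 0.0640594
|H|_dB = 20*log10(0.0640594) = -23.87 dB

fc = 33.8628 Hz; |H(527.53 Hz)| = -23.87 dB


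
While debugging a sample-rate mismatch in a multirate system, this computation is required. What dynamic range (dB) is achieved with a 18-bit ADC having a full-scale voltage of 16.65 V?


Dynamic range from full-scale to LSB:
V_min = V_max / 2^bits = 16.65 / 2^18
DR = 20 * log10(V_max / V_min)
   = 20 * log10(2^18)
   = 20 * 18 * log10(2)
   = 108.37 dB

108.37 dB


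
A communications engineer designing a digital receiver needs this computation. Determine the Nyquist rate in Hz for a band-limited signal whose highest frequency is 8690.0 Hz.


The Nyquist rate is twice the maximum frequency component.
fs_min = 2 * fmax
      = 2 * 8690.0
      = 17380.0 Hz

17380.0


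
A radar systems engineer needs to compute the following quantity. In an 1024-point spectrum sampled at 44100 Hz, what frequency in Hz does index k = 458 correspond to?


Frequency of DFT bin k:
f_k = k * fs / N
    = 458 * 44100 / 1024
    = 20197800 / 1024
    = 19724.414 Hz

19724.414 Hz


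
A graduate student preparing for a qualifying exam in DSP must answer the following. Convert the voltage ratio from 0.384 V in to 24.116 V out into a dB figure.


Voltage gain in dB:
G = 20 * log10(Vout / Vin)
  = 20 * log10(24.116 / 0.384)
  = 20 * log10(62.802083)
  = 20 * 1.797974
  = 35.96 dB

35.96 dB


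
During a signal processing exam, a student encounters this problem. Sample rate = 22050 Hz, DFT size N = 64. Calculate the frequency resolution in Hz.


DFT frequency resolution:
df = fs / N
   = 22050 / 64
   = 344.5312 Hz

344.5312 Hz


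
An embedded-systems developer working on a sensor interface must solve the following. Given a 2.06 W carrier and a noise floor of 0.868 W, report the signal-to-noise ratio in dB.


SNR in decibels:
SNR = 10 * log10(Ps / Pn)
    = 10 * log10(2.06 / 0.868)
    = 10 * log10(2.3733)
    = 10 * 0.3753
    = 3.75 dB

3.75 dB


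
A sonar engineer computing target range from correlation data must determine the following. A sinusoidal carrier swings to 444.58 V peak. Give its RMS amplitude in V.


RMS voltage for a sinusoidal waveform:
V_rms = V_peak / sqrt(2)
      = 444.58 / 1.414214
      = 314.366 V

314.366 V


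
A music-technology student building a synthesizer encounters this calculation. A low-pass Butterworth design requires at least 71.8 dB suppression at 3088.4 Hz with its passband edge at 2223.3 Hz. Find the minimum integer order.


Butterworth filter order formula:
n = log10(10^(A/10) - 1) / (2 * log10(f_stop/f_pass))
10^(71.8/10) - 1 = 15135611.4844
f_stop/f_pass = 3088.4 / 2223.3 = 1.3891
n = 25.1514 -> ceil = 26

26


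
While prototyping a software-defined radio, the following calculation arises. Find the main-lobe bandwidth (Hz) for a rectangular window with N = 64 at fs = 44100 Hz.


Main lobe width for a rectangular window:
Width = 2 * fs / N
      = 2 * 44100 / 64
      = 88200 / 64
      = 1378.125 Hz

1378.125 Hz


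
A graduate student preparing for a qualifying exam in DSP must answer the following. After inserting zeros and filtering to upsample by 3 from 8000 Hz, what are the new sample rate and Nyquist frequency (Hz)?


Step 1 — output sample rate after interpolation by L:
fs_out = L * fs_in = 3 * 8000 = 24000 Hz

Step 2 — Nyquist frequency of the output stream:
f_Nyq = fs_out / 2 = 24000 / 2 = 12000.0 Hz

fs_out = 24000 Hz; f_Nyquist = 12000.0 Hz


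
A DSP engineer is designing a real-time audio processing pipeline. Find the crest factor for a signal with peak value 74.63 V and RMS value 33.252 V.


Crest factor is the ratio of peak to RMS:
CF = V_peak / V_rms
   = 74.63 / 33.252
   = 2.2444

2.2444


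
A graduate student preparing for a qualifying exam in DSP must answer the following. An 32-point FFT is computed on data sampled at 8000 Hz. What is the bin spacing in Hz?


DFT frequency resolution:
df = fs / N
   = 8000 / 32
   = 250.0 Hz

250.0 Hz


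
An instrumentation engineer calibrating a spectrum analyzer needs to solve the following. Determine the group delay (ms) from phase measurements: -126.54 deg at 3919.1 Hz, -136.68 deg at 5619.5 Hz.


Group delay from phase difference:
tau = -d(phi)/d(omega)
d(phi) = -10.14 deg = -0.176976 rad
d(omega) = 2*pi*(5619.5 - 3919.1) = 10683.9283 rad/s
tau = -(-0.176976) / 10683.9283
    = 0.0166 ms

0.0166 ms


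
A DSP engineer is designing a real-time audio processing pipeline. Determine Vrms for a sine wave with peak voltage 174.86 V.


RMS voltage for a sinusoidal waveform:
V_rms = V_peak / sqrt(2)
      = 174.86 / 1.414214
      = 123.645 V

123.645 V


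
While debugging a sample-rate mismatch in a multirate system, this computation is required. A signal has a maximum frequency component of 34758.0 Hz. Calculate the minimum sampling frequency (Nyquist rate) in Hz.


The Nyquist rate is twice the maximum frequency component.
fs_min = 2 * fmax
      = 2 * 34758.0
      = 69516.0 Hz

69516.0


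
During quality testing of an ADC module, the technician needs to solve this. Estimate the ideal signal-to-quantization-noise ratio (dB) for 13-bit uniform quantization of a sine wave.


Theoretical SNR for a full-scale sinusoid:
SNR = 6.02 * N + 1.76
    = 6.02 * 13 + 1.76
    = 78.26 + 1.76
    = 80.02 dB

80.02 dB


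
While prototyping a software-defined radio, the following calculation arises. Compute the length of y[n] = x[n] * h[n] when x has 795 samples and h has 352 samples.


Linear convolution output length:
L = N + M - 1
  = 795 + 352 - 1
  = 1146 samples

1146


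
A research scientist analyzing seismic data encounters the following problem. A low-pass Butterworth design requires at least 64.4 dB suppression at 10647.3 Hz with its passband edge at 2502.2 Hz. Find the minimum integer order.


Butterworth filter order formula:
n = log10(10^(A/10) - 1) / (2 * log10(f_stop/f_pass))
10^(64.4/10) - 1 = 2754227.7033
f_stop/f_pass = 10647.3 / 2502.2 = 4.2552
n = 5.1199 -> ceil = 6

6


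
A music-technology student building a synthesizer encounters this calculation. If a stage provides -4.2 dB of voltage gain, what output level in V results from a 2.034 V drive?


Output voltage from dB gain:
V_out = V_in * 10^(gain_dB / 20)
      = 2.034 * 10^(-4.2 / 20)
      = 2.034 * 0.616595
      = 1.2542 V

1.2542 V


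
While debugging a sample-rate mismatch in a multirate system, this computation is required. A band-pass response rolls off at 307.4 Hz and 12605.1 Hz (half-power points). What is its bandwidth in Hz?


Bandwidth is the difference of -3dB frequencies:
BW = f_high - f_low
   = 12605.1 - 307.4
   = 12297.7 Hz

12297.7 Hz


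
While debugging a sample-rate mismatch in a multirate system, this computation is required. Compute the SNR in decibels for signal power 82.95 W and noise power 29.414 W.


SNR in decibels:
SNR = 10 * log10(Ps / Pn)
    = 10 * log10(82.95 / 29.414)
    = 10 * log10(2.8201)
    = 10 * 0.4503
    = 4.5 dB

4.5 dB


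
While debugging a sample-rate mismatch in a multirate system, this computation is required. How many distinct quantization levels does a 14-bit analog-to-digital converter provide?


Number of quantization levels = 2^N
= 2^14
= 16384

16384
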